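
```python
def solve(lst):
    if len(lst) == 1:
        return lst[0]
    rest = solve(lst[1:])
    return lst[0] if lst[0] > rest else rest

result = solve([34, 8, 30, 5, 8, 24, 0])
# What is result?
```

Recursive max over [34, 8, 30, 5, 8, 24, 0] = 34

Answer: 34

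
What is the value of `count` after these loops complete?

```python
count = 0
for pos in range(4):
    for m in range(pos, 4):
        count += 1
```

Upper triangle: 4 + 3 + ... + 1
`count` takes the values: 0 → 1 → 2 → 3 → 4 → 5 → 6 → 7 → 8 → 9 → 10

Answer: 10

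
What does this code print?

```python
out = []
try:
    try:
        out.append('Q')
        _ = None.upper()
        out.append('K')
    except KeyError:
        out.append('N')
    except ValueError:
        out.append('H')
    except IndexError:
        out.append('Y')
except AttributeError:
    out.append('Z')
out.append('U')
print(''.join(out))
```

Execution trace: 'Q' (try body) → 'Z' (outer except AttributeError) → 'U' (after the try/except). Output: QZU

Answer: QZU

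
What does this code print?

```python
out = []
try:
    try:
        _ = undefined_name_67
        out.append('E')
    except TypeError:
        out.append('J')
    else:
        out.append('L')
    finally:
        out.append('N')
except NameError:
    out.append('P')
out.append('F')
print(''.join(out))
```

Execution trace: 'N' (finally) → 'P' (outer except NameError) → 'F' (after the try/except). Output: NPF

Answer: NPF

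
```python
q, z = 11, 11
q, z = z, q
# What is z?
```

Trace:
`q, z = 11, 11` → q = 11; z = 11
`q, z = z, q` → q = 11; z = 11
So z = 11

Answer: 11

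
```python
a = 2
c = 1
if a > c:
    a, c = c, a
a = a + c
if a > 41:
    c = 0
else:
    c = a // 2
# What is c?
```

Trace:
`a = 2` → a = 2
`c = 1` → c = 1
`if a > c: ...` → a > c is True → a = 1; c = 2
`a = a + c` → a = 3
`if a > 41: ...` → a > 41 is False, take else branch → c = 1
So c = 1

Answer: 1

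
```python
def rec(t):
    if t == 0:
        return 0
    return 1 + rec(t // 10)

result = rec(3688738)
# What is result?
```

Count of digits of 3688738: 7

Answer: 7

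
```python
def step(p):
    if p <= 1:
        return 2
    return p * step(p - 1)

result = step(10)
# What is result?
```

step(10) = 10 * 9 * 8 * 7 * 6 * 5 * 4 * 3 * 2 * 2 = 7257600

Answer: 7257600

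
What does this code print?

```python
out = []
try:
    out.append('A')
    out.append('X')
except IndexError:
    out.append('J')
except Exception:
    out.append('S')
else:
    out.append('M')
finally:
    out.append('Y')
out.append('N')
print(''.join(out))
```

Execution trace: 'A' (try body) → 'X' (try body, no exception) → 'M' (else) → 'Y' (finally) → 'N' (after the try/except). Output: AXMYN

Answer: AXMYN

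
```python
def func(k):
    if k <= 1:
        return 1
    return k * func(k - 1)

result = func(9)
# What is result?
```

func(9) = 9 * 8 * 7 * 6 * 5 * 4 * 3 * 2 * 1 = 362880

Answer: 362880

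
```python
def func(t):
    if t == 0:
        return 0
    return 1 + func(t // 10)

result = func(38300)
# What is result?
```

Count of digits of 38300: 5

Answer: 5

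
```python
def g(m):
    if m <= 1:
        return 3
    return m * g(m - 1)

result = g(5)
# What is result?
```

g(5) = 5 * 4 * 3 * 2 * 3 = 360

Answer: 360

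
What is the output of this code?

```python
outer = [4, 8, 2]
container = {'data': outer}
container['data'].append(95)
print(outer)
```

Key concept: dict holds reference to list.
Step by step:
`outer = [4, 8, 2]` → outer = [4, 8, 2]
`container = {'data': outer}` → container = {'data': [4, 8, 2]}
`container['data'].append(95)` → outer = [4, 8, 2, 95]; container = {'data': [4, 8, 2, 95]}
`print(outer)` → prints [4, 8, 2, 95]

Answer: [4, 8, 2, 95]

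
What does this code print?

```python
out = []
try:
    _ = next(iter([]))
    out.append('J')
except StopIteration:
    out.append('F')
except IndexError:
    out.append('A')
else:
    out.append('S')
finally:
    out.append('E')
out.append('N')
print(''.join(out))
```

Execution trace: 'F' (except StopIteration) → 'E' (finally) → 'N' (after the try/except). Output: FEN

Answer: FEN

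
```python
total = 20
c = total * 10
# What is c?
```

Trace:
`total = 20` → total = 20
`c = total * 10` → c = 200
So c = 200

Answer: 200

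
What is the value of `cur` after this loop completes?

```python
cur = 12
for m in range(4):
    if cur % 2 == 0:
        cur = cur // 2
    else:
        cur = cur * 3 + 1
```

Collatz-style transformation from 12
`cur` takes the values: 12 → 6 → 3 → 10 → 5

Answer: 5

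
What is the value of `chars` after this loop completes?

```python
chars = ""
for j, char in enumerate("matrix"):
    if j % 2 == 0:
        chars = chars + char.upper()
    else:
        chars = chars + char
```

Uppercase even positions in 'matrix'
`chars` takes the values: "" → "M" → "Ma" → "MaT" → "MaTr" → "MaTrI" → "MaTrIx"

Answer: "MaTrIx"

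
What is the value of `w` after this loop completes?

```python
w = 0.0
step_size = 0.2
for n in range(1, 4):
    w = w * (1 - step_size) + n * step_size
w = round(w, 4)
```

Moving average with lr=0.2
`w` takes the values: 0.0 → 0.2 → 0.56 → 1.048

Answer: 1.048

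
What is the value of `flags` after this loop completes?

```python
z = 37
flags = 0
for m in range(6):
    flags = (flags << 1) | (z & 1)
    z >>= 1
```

Reverse lowest 6 bits of 37
`flags` takes the values: 0 → 1 → 2 → 5 → 10 → 20 → 41

Answer: 41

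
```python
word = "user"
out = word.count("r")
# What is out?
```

Trace:
`word = "user"` → word = 'user'
`out = word.count("r")` → out = 1
So out = 1

Answer: 1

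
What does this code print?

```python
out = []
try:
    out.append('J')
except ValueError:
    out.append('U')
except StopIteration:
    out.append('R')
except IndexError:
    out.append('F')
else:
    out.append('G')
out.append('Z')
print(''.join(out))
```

Execution trace: 'J' (try body, no exception) → 'G' (else) → 'Z' (after the try/except). Output: JGZ

Answer: JGZ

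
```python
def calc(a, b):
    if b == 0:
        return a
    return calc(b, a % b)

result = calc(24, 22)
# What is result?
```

calc(24, 22) -> calc(22, 2) -> calc(2, 0) -> 2

Answer: 2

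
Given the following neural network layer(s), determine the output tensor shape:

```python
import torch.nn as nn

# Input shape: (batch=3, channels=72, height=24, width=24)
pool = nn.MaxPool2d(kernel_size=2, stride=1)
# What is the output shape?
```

Input: (3, 72, 24, 24) -> Output: (3, 72, 23, 23)

Answer: (3, 72, 23, 23)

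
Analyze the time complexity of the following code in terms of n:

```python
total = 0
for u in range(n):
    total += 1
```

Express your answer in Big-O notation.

Each loop level contributes: n. Multiplying the contributions gives O(n).

Answer: O(n)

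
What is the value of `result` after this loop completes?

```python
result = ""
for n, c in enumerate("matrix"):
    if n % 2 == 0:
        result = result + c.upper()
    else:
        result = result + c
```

Uppercase even positions in 'matrix'
`result` takes the values: "" → "M" → "Ma" → "MaT" → "MaTr" → "MaTrI" → "MaTrIx"

Answer: "MaTrIx"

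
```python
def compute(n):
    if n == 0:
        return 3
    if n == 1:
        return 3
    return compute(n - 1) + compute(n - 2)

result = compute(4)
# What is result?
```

Build up from base cases: compute(0)=3, compute(1)=3, compute(2)=6, compute(3)=9, compute(4)=15

Answer: 15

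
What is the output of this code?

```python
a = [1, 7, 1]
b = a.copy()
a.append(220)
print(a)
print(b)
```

Key concept: list.copy() creates independent copy.
Step by step:
`a = [1, 7, 1]` → a = [1, 7, 1]
`b = a.copy()` → b = [1, 7, 1]
`a.append(220)` → a = [1, 7, 1, 220]
`print(a)` → prints [1, 7, 1, 220]
`print(b)` → prints [1, 7, 1]

Answer:
[1, 7, 1, 220]
[1, 7, 1]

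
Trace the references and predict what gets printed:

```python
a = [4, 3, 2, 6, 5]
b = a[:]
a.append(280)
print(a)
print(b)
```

Key concept: slice [:] creates copy.
Step by step:
`a = [4, 3, 2, 6, 5]` → a = [4, 3, 2, 6, 5]
`b = a[:]` → b = [4, 3, 2, 6, 5]
`a.append(280)` → a = [4, 3, 2, 6, 5, 280]
`print(a)` → prints [4, 3, 2, 6, 5, 280]
`print(b)` → prints [4, 3, 2, 6, 5]

Answer:
[4, 3, 2, 6, 5, 280]
[4, 3, 2, 6, 5]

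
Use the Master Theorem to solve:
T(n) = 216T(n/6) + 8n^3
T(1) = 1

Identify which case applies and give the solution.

a=216, b=6, f(n)=8n^3. log_6(216) = 3. Since c=3 = 3, Case 2 applies: T(n) = Θ(n^log_b(a) · log n) = O(n^3 log n).

Answer: O(n^3 log n) - Case 2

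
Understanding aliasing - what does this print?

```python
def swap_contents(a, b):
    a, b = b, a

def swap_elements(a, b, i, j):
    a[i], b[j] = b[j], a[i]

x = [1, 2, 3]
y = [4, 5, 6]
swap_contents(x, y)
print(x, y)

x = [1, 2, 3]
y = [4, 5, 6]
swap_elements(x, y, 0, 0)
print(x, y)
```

Key concept: parameter rebinding vs mutation.
Step by step:
`x = [1, 2, 3]` → x = [1, 2, 3]
`y = [4, 5, 6]` → y = [4, 5, 6]
`swap_contents(x, y)` → no visible change to tracked variables
`print(x, y)` → prints [1, 2, 3] [4, 5, 6]
`x = [1, 2, 3]` → x = [1, 2, 3]
`y = [4, 5, 6]` → y = [4, 5, 6]
`swap_elements(x, y, 0, 0)` → x = [4, 2, 3]; y = [1, 5, 6]
`print(x, y)` → prints [4, 2, 3] [1, 5, 6]

Answer:
[1, 2, 3] [4, 5, 6]
[4, 2, 3] [1, 5, 6]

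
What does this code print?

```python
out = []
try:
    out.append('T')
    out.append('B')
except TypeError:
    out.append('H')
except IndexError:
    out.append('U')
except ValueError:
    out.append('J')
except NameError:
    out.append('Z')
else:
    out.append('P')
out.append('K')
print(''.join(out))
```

Execution trace: 'T' (try body) → 'B' (try body, no exception) → 'P' (else) → 'K' (after the try/except). Output: TBPK

Answer: TBPK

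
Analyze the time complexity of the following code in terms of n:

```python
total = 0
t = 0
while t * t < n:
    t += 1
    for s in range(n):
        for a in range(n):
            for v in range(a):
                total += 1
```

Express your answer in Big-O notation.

Each loop level contributes: √n × n × n × n. Multiplying the contributions gives O(n^3√n).

Answer: O(n^3√n)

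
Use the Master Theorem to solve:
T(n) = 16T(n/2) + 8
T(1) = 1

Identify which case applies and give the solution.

a=16, b=2, f(n)=8. log_2(16) = 4. Since c=0 < 4, Case 1 applies: T(n) = Θ(n^log_b(a)) = O(n^4).

Answer: O(n^4) - Case 1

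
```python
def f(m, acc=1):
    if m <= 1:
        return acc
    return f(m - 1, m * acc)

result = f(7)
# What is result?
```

Accumulator trace (n, acc): (7, 1) -> (6, 7) -> (5, 42) -> (4, 210) -> (3, 840) -> (2, 2520) -> (1, 5040) -> return 5040

Answer: 5040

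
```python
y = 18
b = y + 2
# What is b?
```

Trace:
`y = 18` → y = 18
`b = y + 2` → b = 20
So b = 20

Answer: 20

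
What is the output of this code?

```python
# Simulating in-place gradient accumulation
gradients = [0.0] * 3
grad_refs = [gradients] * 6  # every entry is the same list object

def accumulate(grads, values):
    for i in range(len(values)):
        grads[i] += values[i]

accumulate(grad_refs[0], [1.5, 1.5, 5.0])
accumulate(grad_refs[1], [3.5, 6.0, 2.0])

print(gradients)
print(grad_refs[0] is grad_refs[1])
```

Key concept: gradient accumulation aliasing.
Step by step:
`gradients = [0.0] * 3` → gradients = [0.0, 0.0, 0.0]
`grad_refs = [gradients] * 6` → grad_refs = [[0.0, 0.0, 0.0], [0.0, 0.0, 0.0], [0.0, 0.0, 0.0], [0.0, 0.0, 0.0], [0.0, 0.0, 0.0], [0.0, 0.0, 0.0]]
`accumulate(grad_refs[0], [1.5, 1.5, 5.0])` → gradients = [1.5, 1.5, 5.0]; grad_refs = [[1.5, 1.5, 5.0], [1.5, 1.5, 5.0], [1.5, 1.5, 5.0], [1.5, 1.5, 5.0], [1.5, 1.5, 5.0], [1.5, 1.5, 5.0]]
`accumulate(grad_refs[1], [3.5, 6.0, 2.0])` → gradients = [5.0, 7.5, 7.0]; grad_refs = [[5.0, 7.5, 7.0], [5.0, 7.5, 7.0], [5.0, 7.5, 7.0], [5.0, 7.5, 7.0], [5.0, 7.5, 7.0], [5.0, 7.5, 7.0]]
`print(gradients)` → prints [5.0, 7.5, 7.0]
`print(grad_refs[0] is grad_refs[1])` → prints True

Answer:
[5.0, 7.5, 7.0]
True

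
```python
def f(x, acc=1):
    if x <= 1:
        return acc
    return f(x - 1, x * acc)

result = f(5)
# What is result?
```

Accumulator trace (n, acc): (5, 1) -> (4, 5) -> (3, 20) -> (2, 60) -> (1, 120) -> return 120

Answer: 120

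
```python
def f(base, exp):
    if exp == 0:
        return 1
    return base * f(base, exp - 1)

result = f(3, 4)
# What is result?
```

f(3, 4) = 3 * 3 * 3 * 3 = 81

Answer: 81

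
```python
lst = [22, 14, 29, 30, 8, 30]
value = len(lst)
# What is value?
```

Trace:
`lst = [22, 14, 29, 30, 8, 30]` → lst = [22, 14, 29, 30, 8, 30]
`value = len(lst)` → value = 6
So value = 6

Answer: 6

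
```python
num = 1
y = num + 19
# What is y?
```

Trace:
`num = 1` → num = 1
`y = num + 19` → y = 20
So y = 20

Answer: 20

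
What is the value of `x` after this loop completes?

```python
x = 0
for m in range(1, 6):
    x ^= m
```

XOR of 1 to 5
`x` takes the values: 0 → 1 → 3 → 0 → 4 → 1

Answer: 1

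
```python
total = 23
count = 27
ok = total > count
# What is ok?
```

Trace:
`total = 23` → total = 23
`count = 27` → count = 27
`ok = total > count` → ok = False
So ok = False

Answer: False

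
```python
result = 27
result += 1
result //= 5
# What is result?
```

Trace:
`result = 27` → result = 27
`result += 1` → result = 28
`result //= 5` → result = 5
So result = 5

Answer: 5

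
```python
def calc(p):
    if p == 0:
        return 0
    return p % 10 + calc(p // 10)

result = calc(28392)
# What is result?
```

Sum of digits of 28392: 2 + 9 + 3 + 8 + 2 = 24

Answer: 24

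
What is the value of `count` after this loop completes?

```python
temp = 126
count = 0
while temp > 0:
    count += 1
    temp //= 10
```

Count digits by repeated division by 10
`count` takes the values: 0 → 1 → 2 → 3

Answer: 3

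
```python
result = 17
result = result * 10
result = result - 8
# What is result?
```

Trace:
`result = 17` → result = 17
`result = result * 10` → result = 170
`result = result - 8` → result = 162
So result = 162

Answer: 162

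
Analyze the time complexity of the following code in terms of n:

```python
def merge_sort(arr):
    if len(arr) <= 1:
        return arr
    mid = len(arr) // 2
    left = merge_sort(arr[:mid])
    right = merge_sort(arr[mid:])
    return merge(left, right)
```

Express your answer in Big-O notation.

This is Merge sort. Time complexity: O(n log n).

Answer: O(n log n)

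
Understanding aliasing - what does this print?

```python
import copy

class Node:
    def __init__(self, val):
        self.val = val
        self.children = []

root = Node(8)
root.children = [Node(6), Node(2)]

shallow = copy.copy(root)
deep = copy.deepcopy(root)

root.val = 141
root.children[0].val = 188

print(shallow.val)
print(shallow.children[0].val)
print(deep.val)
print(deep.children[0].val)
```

Key concept: deep copy with custom objects.
Step by step:
`root = Node(8)` → root = Node(val=8, children=[])
`root.children = [Node(6), Node(2)]` → root = Node(val=8, children=[Node(val=6, children=[]), Node(val=2, children=[])])
`shallow = copy.copy(root)` → shallow = Node(val=8, children=[Node(val=6, children=[]), Node(val=2, children=[])])
`deep = copy.deepcopy(root)` → deep = Node(val=8, children=[Node(val=6, children=[]), Node(val=2, children=[])])
`root.val = 141` → root = Node(val=141, children=[Node(val=6, children=[]), Node(val=2, children=[])])
`root.children[0].val = 188` → root = Node(val=141, children=[Node(val=188, children=[]), Node(val=2, children=[])]); shallow = Node(val=8, children=[Node(val=188, children=[]), Node(val=2, children=[])])
`print(shallow.val)` → prints 8
`print(shallow.children[0].val)` → prints 188
`print(deep.val)` → prints 8
`print(deep.children[0].val)` → prints 6

Answer:
8
188
8
6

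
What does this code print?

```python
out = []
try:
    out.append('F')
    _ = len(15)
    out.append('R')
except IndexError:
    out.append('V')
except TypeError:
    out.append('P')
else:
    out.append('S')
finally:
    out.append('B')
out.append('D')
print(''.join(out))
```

Execution trace: 'F' (try body) → 'P' (except TypeError) → 'B' (finally) → 'D' (after the try/except). Output: FPBD

Answer: FPBD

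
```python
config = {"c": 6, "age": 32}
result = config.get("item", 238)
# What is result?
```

Trace:
`config = {"c": 6, "age": 32}` → config = {'c': 6, 'age': 32}
`result = config.get("item", 238)` → result = 238
So result = 238

Answer: 238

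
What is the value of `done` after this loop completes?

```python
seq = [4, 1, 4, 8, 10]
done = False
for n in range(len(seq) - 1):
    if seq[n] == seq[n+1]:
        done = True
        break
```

Check consecutive duplicates in [4, 1, 4, 8, 10]
`done` takes the values: False

Answer: False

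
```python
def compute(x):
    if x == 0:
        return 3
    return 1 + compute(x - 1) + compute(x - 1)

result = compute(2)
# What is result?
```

compute(x) = 1 + 2·compute(x-1), compute(0)=3. Closed form: (3+1)·2^2 - 1 = 15.

Answer: 15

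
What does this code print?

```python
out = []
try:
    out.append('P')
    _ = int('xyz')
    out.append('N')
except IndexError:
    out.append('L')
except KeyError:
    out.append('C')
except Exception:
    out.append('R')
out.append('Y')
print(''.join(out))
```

Execution trace: 'P' (try body) → 'R' (except Exception) → 'Y' (after the try/except). Output: PRY

Answer: PRY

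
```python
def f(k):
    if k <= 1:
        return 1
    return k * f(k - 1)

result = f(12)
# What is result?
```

f(12) = 12 * 11 * 10 * 9 * 8 * 7 * 6 * 5 * 4 * 3 * 2 * 1 = 479001600

Answer: 479001600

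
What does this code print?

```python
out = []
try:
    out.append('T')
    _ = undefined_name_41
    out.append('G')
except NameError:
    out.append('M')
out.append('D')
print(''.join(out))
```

Execution trace: 'T' (try body) → 'M' (except NameError) → 'D' (after the try/except). Output: TMD

Answer: TMD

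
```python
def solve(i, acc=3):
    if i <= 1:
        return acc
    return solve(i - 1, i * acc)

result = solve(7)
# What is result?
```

Accumulator trace (n, acc): (7, 3) -> (6, 21) -> (5, 126) -> (4, 630) -> (3, 2520) -> (2, 7560) -> (1, 15120) -> return 15120

Answer: 15120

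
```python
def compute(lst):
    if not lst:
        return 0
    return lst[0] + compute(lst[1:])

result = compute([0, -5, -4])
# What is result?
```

0 + (-5) + (-4) + 0 = -9

Answer: -9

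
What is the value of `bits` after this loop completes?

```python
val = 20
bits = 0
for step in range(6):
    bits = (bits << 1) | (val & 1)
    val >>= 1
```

Reverse lowest 6 bits of 20
`bits` takes the values: 0 → 1 → 2 → 5 → 10

Answer: 10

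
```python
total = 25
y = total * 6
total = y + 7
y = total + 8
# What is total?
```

Trace:
`total = 25` → total = 25
`y = total * 6` → y = 150
`total = y + 7` → total = 157
`y = total + 8` → y = 165
So total = 157

Answer: 157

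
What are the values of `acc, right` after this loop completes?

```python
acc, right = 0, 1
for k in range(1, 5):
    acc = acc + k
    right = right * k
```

Sum and factorial of 1 to 4
`acc, right` takes the values: (0, 1) → (1, 1) → (3, 1) → (3, 2) → (6, 2) → (6, 6) → (10, 6) → (10, 24)

Answer: 10, 24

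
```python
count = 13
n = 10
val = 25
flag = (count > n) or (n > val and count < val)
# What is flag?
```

Trace:
`count = 13` → count = 13
`n = 10` → n = 10
`val = 25` → val = 25
`flag = (count > n) or (n > val and count < val)` → flag = True
So flag = True

Answer: True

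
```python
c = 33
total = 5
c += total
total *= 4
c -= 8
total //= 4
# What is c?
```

Trace:
`c = 33` → c = 33
`total = 5` → total = 5
`c += total` → c = 38
`total *= 4` → total = 20
`c -= 8` → c = 30
`total //= 4` → total = 5
So c = 30

Answer: 30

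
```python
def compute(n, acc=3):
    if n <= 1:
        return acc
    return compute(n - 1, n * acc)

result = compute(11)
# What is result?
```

Accumulator trace (n, acc): (11, 3) -> (10, 33) -> (9, 330) -> (8, 2970) -> (7, 23760) -> (6, 166320) -> (5, 997920) -> (4, 4989600) -> (3, 19958400) -> (2, 59875200) -> (1, 119750400) -> return 119750400

Answer: 119750400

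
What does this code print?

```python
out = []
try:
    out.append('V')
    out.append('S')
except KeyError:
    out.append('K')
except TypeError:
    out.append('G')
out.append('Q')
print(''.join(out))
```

Execution trace: 'V' (try body) → 'S' (try body, no exception) → 'Q' (after the try/except). Output: VSQ

Answer: VSQ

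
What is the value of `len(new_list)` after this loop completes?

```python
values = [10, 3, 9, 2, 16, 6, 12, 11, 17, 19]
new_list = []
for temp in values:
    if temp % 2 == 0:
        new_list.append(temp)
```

Count even numbers in [10, 3, 9, 2, 16, 6, 12, 11, 17, 19]
`new_list` takes the values: [] → [10] → [10, 2] → [10, 2, 16] → [10, 2, 16, 6] → [10, 2, 16, 6, 12]
So `len(new_list)` = 5

Answer: 5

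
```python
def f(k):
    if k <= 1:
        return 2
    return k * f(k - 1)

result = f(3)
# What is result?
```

f(3) = 3 * 2 * 2 = 12

Answer: 12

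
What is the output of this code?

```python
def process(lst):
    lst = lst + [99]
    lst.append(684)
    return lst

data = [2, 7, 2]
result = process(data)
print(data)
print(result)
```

Key concept: rebinding parameter vs mutation.
Step by step:
`data = [2, 7, 2]` → data = [2, 7, 2]
`result = process(data)` → result = [2, 7, 2, 99, 684]
`print(data)` → prints [2, 7, 2]
`print(result)` → prints [2, 7, 2, 99, 684]

Answer:
[2, 7, 2]
[2, 7, 2, 99, 684]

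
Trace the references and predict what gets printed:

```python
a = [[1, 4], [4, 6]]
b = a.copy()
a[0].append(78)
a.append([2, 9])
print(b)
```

Key concept: shallow copy with nested lists.
Step by step:
`a = [[1, 4], [4, 6]]` → a = [[1, 4], [4, 6]]
`b = a.copy()` → b = [[1, 4], [4, 6]]
`a[0].append(78)` → a = [[1, 4, 78], [4, 6]]; b = [[1, 4, 78], [4, 6]]
`a.append([2, 9])` → a = [[1, 4, 78], [4, 6], [2, 9]]
`print(b)` → prints [[1, 4, 78], [4, 6]]

Answer: [[1, 4, 78], [4, 6]]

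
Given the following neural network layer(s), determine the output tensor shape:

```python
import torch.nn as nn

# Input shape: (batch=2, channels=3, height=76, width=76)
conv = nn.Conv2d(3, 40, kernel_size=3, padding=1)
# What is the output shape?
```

Input: (2, 3, 76, 76) -> Output: (2, 40, 76, 76)

Answer: (2, 40, 76, 76)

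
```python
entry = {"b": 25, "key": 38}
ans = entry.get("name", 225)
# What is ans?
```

Trace:
`entry = {"b": 25, "key": 38}` → entry = {'b': 25, 'key': 38}
`ans = entry.get("name", 225)` → ans = 225
So ans = 225

Answer: 225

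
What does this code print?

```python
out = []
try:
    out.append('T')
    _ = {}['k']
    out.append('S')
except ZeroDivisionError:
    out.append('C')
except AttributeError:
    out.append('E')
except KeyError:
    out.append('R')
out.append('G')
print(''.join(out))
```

Execution trace: 'T' (try body) → 'R' (except KeyError) → 'G' (after the try/except). Output: TRG

Answer: TRG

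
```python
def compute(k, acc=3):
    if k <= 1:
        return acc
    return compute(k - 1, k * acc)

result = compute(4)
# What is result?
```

Accumulator trace (n, acc): (4, 3) -> (3, 12) -> (2, 36) -> (1, 72) -> return 72

Answer: 72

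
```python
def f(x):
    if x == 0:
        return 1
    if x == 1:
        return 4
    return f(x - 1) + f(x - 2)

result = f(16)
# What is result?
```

Build up from base cases: f(0)=1, f(1)=4, f(2)=5, f(3)=9, f(4)=14, f(5)=23, f(6)=37, ..., f(16)=4558

Answer: 4558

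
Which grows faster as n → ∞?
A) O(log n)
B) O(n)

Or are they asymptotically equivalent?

O(log n) vs O(n): Higher order terms dominate.

Answer: B) O(n) grows faster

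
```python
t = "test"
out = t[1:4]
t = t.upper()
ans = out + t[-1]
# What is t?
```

Trace:
`t = "test"` → t = 'test'
`out = t[1:4]` → out = 'est'
`t = t.upper()` → t = 'TEST'
`ans = out + t[-1]` → ans = 'estT'
So t = 'TEST'

Answer: 'TEST'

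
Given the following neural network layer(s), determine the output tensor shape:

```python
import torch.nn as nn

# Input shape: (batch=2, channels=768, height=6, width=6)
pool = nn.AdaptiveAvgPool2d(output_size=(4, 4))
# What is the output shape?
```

Input: (2, 768, 6, 6) -> Output: (2, 768, 4, 4)

Answer: (2, 768, 4, 4)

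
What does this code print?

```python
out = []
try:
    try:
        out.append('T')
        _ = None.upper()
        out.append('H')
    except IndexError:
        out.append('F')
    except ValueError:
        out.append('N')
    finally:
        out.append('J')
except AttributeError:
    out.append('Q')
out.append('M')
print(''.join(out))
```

Execution trace: 'T' (inner try body) → 'J' (inner finally) → 'Q' (outer except AttributeError) → 'M' (after the try/except). Output: TJQM

Answer: TJQM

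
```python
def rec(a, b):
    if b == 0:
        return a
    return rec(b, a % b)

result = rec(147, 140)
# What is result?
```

rec(147, 140) -> rec(140, 7) -> rec(7, 0) -> 7

Answer: 7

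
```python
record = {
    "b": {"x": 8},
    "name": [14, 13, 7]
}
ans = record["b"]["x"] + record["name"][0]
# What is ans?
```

Trace:
`record = { ...` → record = {'b': {'x': 8}, 'name': [14, 13, 7]}
`ans = record["b"]["x"] + record["name"][0]` → ans = 22
So ans = 22

Answer: 22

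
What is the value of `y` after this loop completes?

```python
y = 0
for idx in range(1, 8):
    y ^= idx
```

XOR of 1 to 7
`y` takes the values: 0 → 1 → 3 → 0 → 4 → 1 → 7 → 0

Answer: 0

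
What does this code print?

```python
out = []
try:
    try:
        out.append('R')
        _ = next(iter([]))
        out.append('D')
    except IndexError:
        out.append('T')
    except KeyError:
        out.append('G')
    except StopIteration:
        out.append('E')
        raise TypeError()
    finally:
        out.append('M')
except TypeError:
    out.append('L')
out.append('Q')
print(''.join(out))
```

Execution trace: 'R' (inner try body) → 'E' (inner except StopIteration) → 'M' (inner finally) → 'L' (outer except TypeError) → 'Q' (after the try/except). Output: REMLQ

Answer: REMLQ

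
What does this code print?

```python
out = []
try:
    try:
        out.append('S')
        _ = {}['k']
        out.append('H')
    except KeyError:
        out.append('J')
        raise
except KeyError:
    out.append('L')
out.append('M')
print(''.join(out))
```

Execution trace: 'S' (inner try body) → 'J' (inner except KeyError) → 'L' (outer except KeyError) → 'M' (after the try/except). Output: SJLM

Answer: SJLM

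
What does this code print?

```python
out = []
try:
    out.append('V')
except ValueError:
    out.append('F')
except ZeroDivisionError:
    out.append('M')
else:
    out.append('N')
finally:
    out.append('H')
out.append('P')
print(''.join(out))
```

Execution trace: 'V' (try body, no exception) → 'N' (else) → 'H' (finally) → 'P' (after the try/except). Output: VNHP

Answer: VNHP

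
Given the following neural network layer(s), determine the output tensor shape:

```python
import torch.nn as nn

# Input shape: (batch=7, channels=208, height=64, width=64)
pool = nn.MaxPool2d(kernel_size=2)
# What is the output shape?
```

Input: (7, 208, 64, 64) -> Output: (7, 208, 32, 32)

Answer: (7, 208, 32, 32)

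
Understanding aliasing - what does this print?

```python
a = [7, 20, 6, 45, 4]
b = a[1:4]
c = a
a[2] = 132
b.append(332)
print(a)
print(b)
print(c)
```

Key concept: slice vs alias.
Step by step:
`a = [7, 20, 6, 45, 4]` → a = [7, 20, 6, 45, 4]
`b = a[1:4]` → b = [20, 6, 45]
`c = a` → c = [7, 20, 6, 45, 4] (same object as a)
`a[2] = 132` → a = [7, 20, 132, 45, 4] (same object as c); c = [7, 20, 132, 45, 4] (same object as a)
`b.append(332)` → b = [20, 6, 45, 332]
`print(a)` → prints [7, 20, 132, 45, 4]
`print(b)` → prints [20, 6, 45, 332]
`print(c)` → prints [7, 20, 132, 45, 4]

Answer:
[7, 20, 132, 45, 4]
[20, 6, 45, 332]
[7, 20, 132, 45, 4]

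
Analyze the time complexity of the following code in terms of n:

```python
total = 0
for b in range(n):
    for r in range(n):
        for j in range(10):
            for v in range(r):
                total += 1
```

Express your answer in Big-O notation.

Each loop level contributes: n × n × 1 × n. Multiplying the contributions gives O(n^3).

Answer: O(n^3)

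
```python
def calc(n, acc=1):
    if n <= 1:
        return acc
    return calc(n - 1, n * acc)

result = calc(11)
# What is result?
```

Accumulator trace (n, acc): (11, 1) -> (10, 11) -> (9, 110) -> (8, 990) -> (7, 7920) -> (6, 55440) -> (5, 332640) -> (4, 1663200) -> (3, 6652800) -> (2, 19958400) -> (1, 39916800) -> return 39916800

Answer: 39916800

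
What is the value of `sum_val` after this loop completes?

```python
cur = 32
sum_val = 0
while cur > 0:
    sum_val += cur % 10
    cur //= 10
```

Sum digits of 32
`sum_val` takes the values: 0 → 2 → 5

Answer: 5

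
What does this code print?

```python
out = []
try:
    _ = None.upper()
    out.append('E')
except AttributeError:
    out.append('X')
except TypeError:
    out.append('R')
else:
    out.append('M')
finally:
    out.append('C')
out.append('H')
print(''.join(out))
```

Execution trace: 'X' (except AttributeError) → 'C' (finally) → 'H' (after the try/except). Output: XCH

Answer: XCH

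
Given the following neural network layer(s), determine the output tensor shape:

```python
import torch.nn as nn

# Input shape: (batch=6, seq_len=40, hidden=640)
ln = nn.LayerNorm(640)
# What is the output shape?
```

Input: (6, 40, 640) -> Output: (6, 40, 640)

Answer: (6, 40, 640)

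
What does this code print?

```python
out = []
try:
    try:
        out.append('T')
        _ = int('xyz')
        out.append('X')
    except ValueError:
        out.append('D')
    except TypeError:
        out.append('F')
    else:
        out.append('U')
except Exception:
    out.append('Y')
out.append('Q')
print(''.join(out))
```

Execution trace: 'T' (inner try body) → 'D' (inner except ValueError) → 'Q' (after the try/except). Output: TDQ

Answer: TDQ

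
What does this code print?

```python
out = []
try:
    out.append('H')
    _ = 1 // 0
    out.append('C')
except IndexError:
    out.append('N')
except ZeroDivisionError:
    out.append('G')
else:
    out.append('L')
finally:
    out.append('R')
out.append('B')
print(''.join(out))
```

Execution trace: 'H' (try body) → 'G' (except ZeroDivisionError) → 'R' (finally) → 'B' (after the try/except). Output: HGRB

Answer: HGRB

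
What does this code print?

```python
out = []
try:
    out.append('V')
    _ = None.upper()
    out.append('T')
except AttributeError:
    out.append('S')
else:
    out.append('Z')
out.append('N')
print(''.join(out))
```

Execution trace: 'V' (try body) → 'S' (except AttributeError) → 'N' (after the try/except). Output: VSN

Answer: VSN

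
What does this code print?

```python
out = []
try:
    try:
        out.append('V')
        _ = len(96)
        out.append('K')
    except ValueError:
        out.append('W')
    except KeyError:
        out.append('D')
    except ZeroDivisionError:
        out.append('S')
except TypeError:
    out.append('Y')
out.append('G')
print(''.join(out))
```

Execution trace: 'V' (try body) → 'Y' (outer except TypeError) → 'G' (after the try/except). Output: VYG

Answer: VYG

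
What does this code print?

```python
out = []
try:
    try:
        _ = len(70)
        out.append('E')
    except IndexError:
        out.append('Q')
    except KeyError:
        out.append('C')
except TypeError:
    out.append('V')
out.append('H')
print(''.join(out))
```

Execution trace: 'V' (outer except TypeError) → 'H' (after the try/except). Output: VH

Answer: VH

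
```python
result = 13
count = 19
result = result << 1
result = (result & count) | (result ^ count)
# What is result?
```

Trace:
`result = 13` → result = 13
`count = 19` → count = 19
`result = result << 1` → result = 26
`result = (result & count) | (result ^ count)` → result = 27
So result = 27

Answer: 27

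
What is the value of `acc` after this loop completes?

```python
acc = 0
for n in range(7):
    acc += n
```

Sum of 0 to 6 = 21
`acc` takes the values: 0 → 1 → 3 → 6 → 10 → 15 → 21

Answer: 21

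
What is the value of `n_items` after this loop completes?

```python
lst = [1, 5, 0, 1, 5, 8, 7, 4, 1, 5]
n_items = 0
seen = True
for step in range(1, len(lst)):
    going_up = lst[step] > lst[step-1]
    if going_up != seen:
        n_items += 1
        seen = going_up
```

Count direction changes in [1, 5, 0, 1, 5, 8, 7, 4, 1, 5]
`n_items` takes the values: 0 → 1 → 2 → 3 → 4

Answer: 4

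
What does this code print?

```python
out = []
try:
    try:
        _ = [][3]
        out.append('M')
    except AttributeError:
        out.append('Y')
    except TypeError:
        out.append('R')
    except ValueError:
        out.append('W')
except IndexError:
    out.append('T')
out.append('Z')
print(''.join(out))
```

Execution trace: 'T' (outer except IndexError) → 'Z' (after the try/except). Output: TZ

Answer: TZ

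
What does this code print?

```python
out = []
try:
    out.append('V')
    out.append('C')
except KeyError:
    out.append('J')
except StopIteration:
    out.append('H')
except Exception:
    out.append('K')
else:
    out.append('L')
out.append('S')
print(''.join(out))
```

Execution trace: 'V' (try body) → 'C' (try body, no exception) → 'L' (else) → 'S' (after the try/except). Output: VCLS

Answer: VCLS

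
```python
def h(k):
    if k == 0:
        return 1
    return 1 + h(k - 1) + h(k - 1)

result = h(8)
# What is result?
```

h(k) = 1 + 2·h(k-1), h(0)=1. Closed form: (1+1)·2^8 - 1 = 511.

Answer: 511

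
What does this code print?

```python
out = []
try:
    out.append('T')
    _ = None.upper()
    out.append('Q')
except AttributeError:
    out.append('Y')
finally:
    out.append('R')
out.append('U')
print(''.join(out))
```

Execution trace: 'T' (try body) → 'Y' (except AttributeError) → 'R' (finally) → 'U' (after the try/except). Output: TYRU

Answer: TYRU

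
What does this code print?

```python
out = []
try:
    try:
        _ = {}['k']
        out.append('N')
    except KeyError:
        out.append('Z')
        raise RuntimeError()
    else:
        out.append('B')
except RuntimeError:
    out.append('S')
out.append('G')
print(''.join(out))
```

Execution trace: 'Z' (inner except KeyError) → 'S' (outer except RuntimeError) → 'G' (after the try/except). Output: ZSG

Answer: ZSG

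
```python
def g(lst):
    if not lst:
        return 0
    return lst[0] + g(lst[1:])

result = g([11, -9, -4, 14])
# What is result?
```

11 + (-9) + (-4) + 14 + 0 = 12

Answer: 12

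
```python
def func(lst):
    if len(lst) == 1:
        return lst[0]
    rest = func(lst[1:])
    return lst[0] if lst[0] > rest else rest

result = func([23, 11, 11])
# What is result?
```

Recursive max over [23, 11, 11] = 23

Answer: 23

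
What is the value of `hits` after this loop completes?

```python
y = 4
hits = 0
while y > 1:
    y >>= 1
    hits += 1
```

Count right shifts until 1
`hits` takes the values: 0 → 1 → 2

Answer: 2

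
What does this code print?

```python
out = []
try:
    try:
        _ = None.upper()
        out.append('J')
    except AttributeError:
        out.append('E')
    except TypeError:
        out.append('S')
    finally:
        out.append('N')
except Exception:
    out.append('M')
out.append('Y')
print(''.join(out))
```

Execution trace: 'E' (inner except AttributeError) → 'N' (inner finally) → 'Y' (after the try/except). Output: ENY

Answer: ENY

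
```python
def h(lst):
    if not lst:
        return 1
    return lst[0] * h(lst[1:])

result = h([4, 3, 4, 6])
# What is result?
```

Product over [4, 3, 4, 6] = 4 * 3 * 4 * 6 = 288

Answer: 288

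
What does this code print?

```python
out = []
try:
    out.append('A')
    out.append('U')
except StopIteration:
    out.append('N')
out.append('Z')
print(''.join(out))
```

Execution trace: 'A' (try body) → 'U' (try body, no exception) → 'Z' (after the try/except). Output: AUZ

Answer: AUZ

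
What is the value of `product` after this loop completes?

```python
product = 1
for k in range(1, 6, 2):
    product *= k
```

Product of 1, 3, 5, ... up to 5
`product` takes the values: 1 → 3 → 15

Answer: 15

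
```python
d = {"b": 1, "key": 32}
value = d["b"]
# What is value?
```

Trace:
`d = {"b": 1, "key": 32}` → d = {'b': 1, 'key': 32}
`value = d["b"]` → value = 1
So value = 1

Answer: 1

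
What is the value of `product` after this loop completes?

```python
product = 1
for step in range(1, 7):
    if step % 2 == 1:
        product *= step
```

Product of odd numbers 1 to 6
`product` takes the values: 1 → 3 → 15

Answer: 15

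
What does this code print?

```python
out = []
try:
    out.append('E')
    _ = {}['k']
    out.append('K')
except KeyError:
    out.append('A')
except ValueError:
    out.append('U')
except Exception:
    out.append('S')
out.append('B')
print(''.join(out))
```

Execution trace: 'E' (try body) → 'A' (except KeyError) → 'B' (after the try/except). Output: EAB

Answer: EAB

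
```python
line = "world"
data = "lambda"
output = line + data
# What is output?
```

Trace:
`line = "world"` → line = 'world'
`data = "lambda"` → data = 'lambda'
`output = line + data` → output = 'worldlambda'
So output = 'worldlambda'

Answer: 'worldlambda'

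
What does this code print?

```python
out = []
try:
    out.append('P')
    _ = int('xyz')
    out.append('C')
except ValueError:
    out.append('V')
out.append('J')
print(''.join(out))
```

Execution trace: 'P' (try body) → 'V' (except ValueError) → 'J' (after the try/except). Output: PVJ

Answer: PVJ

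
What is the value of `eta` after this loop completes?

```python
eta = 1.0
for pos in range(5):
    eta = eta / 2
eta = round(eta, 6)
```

Halving LR 5 times: 1 / 2^5
`eta` takes the values: 1.0 → 0.5 → 0.25 → 0.125 → 0.0625 → 0.03125

Answer: 0.03125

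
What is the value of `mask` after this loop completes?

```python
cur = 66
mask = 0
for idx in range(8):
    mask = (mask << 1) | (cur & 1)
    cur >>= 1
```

Reverse lowest 8 bits of 66
`mask` takes the values: 0 → 1 → 2 → 4 → 8 → 16 → 33 → 66

Answer: 66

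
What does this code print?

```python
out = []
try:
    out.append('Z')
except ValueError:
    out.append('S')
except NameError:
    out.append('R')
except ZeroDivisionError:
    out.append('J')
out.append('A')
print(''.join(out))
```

Execution trace: 'Z' (try body, no exception) → 'A' (after the try/except). Output: ZA

Answer: ZA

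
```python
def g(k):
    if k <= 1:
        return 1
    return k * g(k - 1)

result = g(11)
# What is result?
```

g(11) = 11 * 10 * 9 * 8 * 7 * 6 * 5 * 4 * 3 * 2 * 1 = 39916800

Answer: 39916800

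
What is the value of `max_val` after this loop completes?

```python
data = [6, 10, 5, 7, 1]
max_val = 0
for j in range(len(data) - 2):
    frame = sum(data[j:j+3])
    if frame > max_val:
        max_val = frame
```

Max sum of 3-element window in [6, 10, 5, 7, 1]
`max_val` takes the values: 0 → 21 → 22

Answer: 22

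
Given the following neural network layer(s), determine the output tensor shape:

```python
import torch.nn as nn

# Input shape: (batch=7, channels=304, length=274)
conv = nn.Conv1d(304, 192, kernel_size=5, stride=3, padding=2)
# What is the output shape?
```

Input: (7, 304, 274) -> Output: (7, 192, 92)

Answer: (7, 192, 92)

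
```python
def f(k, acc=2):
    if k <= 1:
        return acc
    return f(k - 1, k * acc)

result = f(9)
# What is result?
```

Accumulator trace (n, acc): (9, 2) -> (8, 18) -> (7, 144) -> (6, 1008) -> (5, 6048) -> (4, 30240) -> (3, 120960) -> (2, 362880) -> (1, 725760) -> return 725760

Answer: 725760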